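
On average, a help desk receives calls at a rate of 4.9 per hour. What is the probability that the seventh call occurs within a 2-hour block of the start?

0.8567

Over the interval, μ = 4.9 × 2 = 9.8 (a 2-hour block = 2 hours).
The seventh arrival falls in the interval iff at least 7 events occur there: P(S_7 ≤ t) = P(N ≥ 7) = 1 − P(N ≤ 6) ≈ 0.8567.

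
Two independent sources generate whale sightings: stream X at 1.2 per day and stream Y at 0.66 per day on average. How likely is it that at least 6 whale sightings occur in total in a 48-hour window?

Independent Poisson processes superpose: combined rate λ = 1.2 + 0.66 = 1.86 per day.
Over the interval, μ = 1.86 × 2 = 3.72 (a 48-hour window = 2 days).
P(N ≥ 6) = 1 − P(N ≤ 5) ≈ 0.1728.

0.1728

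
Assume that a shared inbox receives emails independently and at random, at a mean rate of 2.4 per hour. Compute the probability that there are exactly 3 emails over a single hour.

0.2090

With mean μ = 2.4 per hour,
P(N = 3) = e^(−μ) μ^3/3! = e^(−2.4) · 2.4^3/6 ≈ 0.2090.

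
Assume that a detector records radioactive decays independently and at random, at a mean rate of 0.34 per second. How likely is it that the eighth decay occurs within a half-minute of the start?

Over the interval, μ = 0.34 × 30 = 10.2 (a half-minute = 30 seconds).
The eighth arrival falls in the interval iff at least 8 events occur there: P(S_8 ≤ t) = P(N ≥ 8) = 1 − P(N ≤ 7) ≈ 0.7973.

0.7973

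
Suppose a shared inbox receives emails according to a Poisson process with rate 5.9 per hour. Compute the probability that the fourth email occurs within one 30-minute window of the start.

Over the interval, μ = 5.9 × 0.5 = 2.95 (a 30-minute window = 0.5 hours).
The fourth arrival falls in the interval iff at least 4 events occur there: P(S_4 ≤ t) = P(N ≥ 4) = 1 − P(N ≤ 3) ≈ 0.3416.

0.3416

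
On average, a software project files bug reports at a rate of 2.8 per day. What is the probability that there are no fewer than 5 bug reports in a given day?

0.1523

With mean μ = 2.8 per day,
P(N ≥ 5) = 1 − P(N ≤ 4) = 1 − Σ_{j=0}^{4} e^(−μ) μ^j/j! ≈ 0.1523.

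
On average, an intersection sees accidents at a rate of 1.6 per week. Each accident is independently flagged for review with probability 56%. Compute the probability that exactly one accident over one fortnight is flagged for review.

Thinning: the accidents that are flagged for review themselves form a Poisson process with rate 0.56 × 1.6 = 0.896 per week.
Over the interval, μ = 0.896 × 2 = 1.792 (a fortnight = 2 weeks).
P(N = 1) = e^(−1.792) · 1.792^1/1! ≈ 0.2986.

0.2986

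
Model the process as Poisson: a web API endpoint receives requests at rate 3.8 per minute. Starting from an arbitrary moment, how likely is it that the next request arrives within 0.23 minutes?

0.5827

Inter-arrival times are exponential with rate λ = 3.8 per minute.
P(T ≤ 0.23) = 1 − e^(−λt) = 1 − e^(−3.8 × 0.23) = 1 − e^(−0.874) ≈ 0.5827.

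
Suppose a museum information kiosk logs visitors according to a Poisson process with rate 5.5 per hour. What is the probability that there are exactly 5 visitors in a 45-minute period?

Over the interval, μ = 5.5 × 0.75 = 4.125 (a 45-minute period = 0.75 hours).
P(N = 5) = e^(−μ) μ^5/5! = e^(−4.125) · 4.125^5/120 ≈ 0.1609.

0.1609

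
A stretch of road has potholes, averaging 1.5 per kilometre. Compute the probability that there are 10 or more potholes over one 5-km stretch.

0.2236

Over the interval, μ = 1.5 × 5 = 7.5 (a 5-km stretch = 5 kilometres).
P(N ≥ 10) = 1 − P(N ≤ 9) = 1 − Σ_{j=0}^{9} e^(−μ) μ^j/j! ≈ 0.2236.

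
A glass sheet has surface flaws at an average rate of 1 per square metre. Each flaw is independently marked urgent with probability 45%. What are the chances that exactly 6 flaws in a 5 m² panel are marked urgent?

0.0190

Thinning: the flaws that are marked urgent themselves form a Poisson process with rate 0.45 × 1 = 0.45 per square metre.
Over the interval, μ = 0.45 × 5 = 2.25 (a 5 m² panel = 5 square metres).
P(N = 6) = e^(−2.25) · 2.25^6/6! ≈ 0.0190.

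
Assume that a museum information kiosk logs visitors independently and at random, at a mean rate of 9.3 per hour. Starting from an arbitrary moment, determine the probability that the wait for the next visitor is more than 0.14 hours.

0.2720

The wait for the next event is exponential with rate λ = 9.3 per hour.
P(T > 0.14) = e^(−λt) = e^(−9.3 × 0.14) = e^(−1.302) ≈ 0.2720.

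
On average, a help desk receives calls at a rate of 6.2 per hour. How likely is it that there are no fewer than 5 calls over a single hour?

With mean μ = 6.2 per hour,
P(N ≥ 5) = 1 − P(N ≤ 4) = 1 − Σ_{j=0}^{4} e^(−μ) μ^j/j! ≈ 0.7408.

0.7408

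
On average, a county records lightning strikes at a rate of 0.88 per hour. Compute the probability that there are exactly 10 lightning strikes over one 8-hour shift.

Over the interval, μ = 0.88 × 8 = 7.04 (an 8-hour shift = 8 hours).
P(N = 10) = e^(−μ) μ^10/10! = e^(−7.04) · 7.04^10/3628800 ≈ 0.0722.

0.0722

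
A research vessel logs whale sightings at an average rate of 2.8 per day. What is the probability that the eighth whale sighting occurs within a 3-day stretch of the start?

Over the interval, μ = 2.8 × 3 = 8.4 (a 3-day stretch = 3 days).
The eighth arrival falls in the interval iff at least 8 events occur there: P(S_8 ≤ t) = P(N ≥ 8) = 1 − P(N ≤ 7) ≈ 0.6013.

0.6013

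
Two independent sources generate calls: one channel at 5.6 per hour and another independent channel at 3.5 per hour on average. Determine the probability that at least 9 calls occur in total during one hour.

0.5574

Independent Poisson processes superpose: combined rate λ = 5.6 + 3.5 = 9.1 per hour.
So μ = 9.1.
P(N ≥ 9) = 1 − P(N ≤ 8) ≈ 0.5574.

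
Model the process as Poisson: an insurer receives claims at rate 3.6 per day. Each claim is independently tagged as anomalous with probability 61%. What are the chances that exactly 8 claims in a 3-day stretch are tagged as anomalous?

Thinning: the claims that are tagged as anomalous themselves form a Poisson process with rate 0.61 × 3.6 = 2.196 per day.
Over the interval, μ = 2.196 × 3 = 6.588 (a 3-day stretch = 3 days).
P(N = 8) = e^(−6.588) · 6.588^8/8! ≈ 0.1212.

0.1212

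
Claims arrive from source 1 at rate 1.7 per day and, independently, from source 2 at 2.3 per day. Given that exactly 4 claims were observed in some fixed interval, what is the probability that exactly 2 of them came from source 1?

Given the total, each event is independently from source 1 with probability p = λ_1/(λ_1+λ_2) = 1.7/4 = 0.4250.
So K ~ Binomial(4, 1.7/4): P(K = 2) = C(4,2) · (1.7/4)^2 · (2.3/4)^2 ≈ 0.3583.

0.3583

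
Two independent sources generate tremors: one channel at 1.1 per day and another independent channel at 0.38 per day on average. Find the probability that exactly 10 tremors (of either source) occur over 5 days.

0.0829

Independent Poisson processes superpose: combined rate λ = 1.1 + 0.38 = 1.48 per day.
Over the interval, μ = 1.48 × 5 = 7.4 (5 days).
P(N = 10) = e^(−7.4) · 7.4^10/10! ≈ 0.0829.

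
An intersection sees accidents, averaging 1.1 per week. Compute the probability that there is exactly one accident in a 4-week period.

Over the interval, μ = 1.1 × 4 = 4.4 (a 4-week period = 4 weeks).
P(N = 1) = e^(−μ) μ^1/1! = e^(−4.4) · 4.4^1/1 ≈ 0.0540.

0.0540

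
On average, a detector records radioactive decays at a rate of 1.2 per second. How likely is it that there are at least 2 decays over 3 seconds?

Over the interval, μ = 1.2 × 3 = 3.6 (3 seconds).
P(N ≥ 2) = 1 − P(N ≤ 1) = 1 − Σ_{j=0}^{1} e^(−μ) μ^j/j! ≈ 0.8743.

0.8743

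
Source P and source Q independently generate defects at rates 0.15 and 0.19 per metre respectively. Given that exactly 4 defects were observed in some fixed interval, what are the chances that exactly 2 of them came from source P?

Given the total, each event is independently from source P with probability p = λ_P/(λ_P+λ_Q) = 0.15/0.34 ≈ 0.4412.
So K ~ Binomial(4, 0.15/0.34): P(K = 2) = C(4,2) · (0.15/0.34)^2 · (0.19/0.34)^2 ≈ 0.3647.

0.3647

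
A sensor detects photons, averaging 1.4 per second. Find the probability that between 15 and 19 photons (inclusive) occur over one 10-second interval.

Over the interval, μ = 1.4 × 10 = 14 (a 10-second interval = 10 seconds).
P(15 ≤ N ≤ 19) = Σ_{j=15}^{19} e^(−14) · 14^j/j! ≈ 0.3531.

0.3531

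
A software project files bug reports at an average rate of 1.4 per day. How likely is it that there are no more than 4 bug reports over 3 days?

0.5898

Over the interval, μ = 1.4 × 3 = 4.2 (3 days).
P(N ≤ 4) = Σ_{j=0}^{4} e^(−μ) μ^j/j! ≈ 0.5898.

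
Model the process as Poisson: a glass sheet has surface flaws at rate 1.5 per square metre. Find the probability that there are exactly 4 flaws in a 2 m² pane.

0.1680

Over the interval, μ = 1.5 × 2 = 3 (a 2 m² pane = 2 square metres).
P(N = 4) = e^(−μ) μ^4/4! = e^(−3) · 3^4/24 ≈ 0.1680.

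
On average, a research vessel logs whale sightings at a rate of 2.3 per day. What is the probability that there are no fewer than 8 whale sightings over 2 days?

Over the interval, μ = 2.3 × 2 = 4.6 (2 days).
P(N ≥ 8) = 1 − P(N ≤ 7) = 1 − Σ_{j=0}^{7} e^(−μ) μ^j/j! ≈ 0.0951.

0.0951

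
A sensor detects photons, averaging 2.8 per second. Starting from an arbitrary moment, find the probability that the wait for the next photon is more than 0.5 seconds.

0.2466

The wait for the next event is exponential with rate λ = 2.8 per second.
P(T > 0.5) = e^(−λt) = e^(−2.8 × 0.5) = e^(−1.4) ≈ 0.2466.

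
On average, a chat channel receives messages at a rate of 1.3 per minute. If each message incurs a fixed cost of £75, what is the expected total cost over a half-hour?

£2925

E[N] = 1.3 × 30 = 39 (a half-hour = 30 minutes); E[cost] = 39 × £75 = £2925.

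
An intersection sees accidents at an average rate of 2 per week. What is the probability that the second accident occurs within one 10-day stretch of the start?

Over the interval, μ = 2 × 10/7 ≈ 2.85714 (a 10-day stretch = 10/7 weeks).
The second arrival falls in the interval iff at least 2 events occur there: P(S_2 ≤ t) = P(N ≥ 2) = 1 − P(N ≤ 1) ≈ 0.7785.

0.7785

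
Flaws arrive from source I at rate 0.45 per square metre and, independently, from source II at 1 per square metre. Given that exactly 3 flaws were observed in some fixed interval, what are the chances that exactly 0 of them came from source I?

Given the total, each event is independently from source I with probability p = λ_I/(λ_I+λ_II) = 0.45/1.45 ≈ 0.3103.
So K ~ Binomial(3, 0.45/1.45): P(K = 0) = C(3,0) · (0.45/1.45)^0 · (1/1.45)^3 ≈ 0.3280.

0.3280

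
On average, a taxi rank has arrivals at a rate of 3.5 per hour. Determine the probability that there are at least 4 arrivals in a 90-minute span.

0.7683

Over the interval, μ = 3.5 × 1.5 = 5.25 (a 90-minute span = 1.5 hours).
P(N ≥ 4) = 1 − P(N ≤ 3) = 1 − Σ_{j=0}^{3} e^(−μ) μ^j/j! ≈ 0.7683.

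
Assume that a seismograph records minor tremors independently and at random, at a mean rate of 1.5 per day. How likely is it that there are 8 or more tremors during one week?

Over the interval, μ = 1.5 × 7 = 10.5 (a week = 7 days).
P(N ≥ 8) = 1 − P(N ≤ 7) = 1 − Σ_{j=0}^{7} e^(−μ) μ^j/j! ≈ 0.8215.

0.8215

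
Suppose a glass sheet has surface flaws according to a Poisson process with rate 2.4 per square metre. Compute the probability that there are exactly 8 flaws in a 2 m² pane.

0.0575

Over the interval, μ = 2.4 × 2 = 4.8 (a 2 m² pane = 2 square metres).
P(N = 8) = e^(−μ) μ^8/8! = e^(−4.8) · 4.8^8/40320 ≈ 0.0575.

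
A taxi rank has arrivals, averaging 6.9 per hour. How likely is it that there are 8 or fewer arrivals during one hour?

With mean μ = 6.9 per hour,
P(N ≤ 8) = Σ_{j=0}^{8} e^(−μ) μ^j/j! ≈ 0.7420.

0.7420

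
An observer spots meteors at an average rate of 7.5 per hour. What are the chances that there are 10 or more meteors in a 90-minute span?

Over the interval, μ = 7.5 × 1.5 = 11.25 (a 90-minute span = 1.5 hours).
P(N ≥ 10) = 1 − P(N ≤ 9) = 1 − Σ_{j=0}^{9} e^(−μ) μ^j/j! ≈ 0.6860.

0.6860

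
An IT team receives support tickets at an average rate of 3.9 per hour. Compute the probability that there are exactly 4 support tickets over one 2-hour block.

0.0632

Over the interval, μ = 3.9 × 2 = 7.8 (a 2-hour block = 2 hours).
P(N = 4) = e^(−μ) μ^4/4! = e^(−7.8) · 7.8^4/24 ≈ 0.0632.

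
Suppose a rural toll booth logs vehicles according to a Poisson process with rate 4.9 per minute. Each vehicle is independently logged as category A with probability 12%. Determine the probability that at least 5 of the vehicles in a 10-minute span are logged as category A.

0.6986

Thinning: the vehicles that are logged as category A themselves form a Poisson process with rate 0.12 × 4.9 = 0.588 per minute.
Over the interval, μ = 0.588 × 10 = 5.88 (a 10-minute span = 10 minutes).
P(N ≥ 5) = 1 − P(N ≤ 4) ≈ 0.6986.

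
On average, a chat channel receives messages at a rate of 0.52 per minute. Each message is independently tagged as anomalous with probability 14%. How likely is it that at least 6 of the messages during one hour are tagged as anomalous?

Thinning: the messages that are tagged as anomalous themselves form a Poisson process with rate 0.14 × 0.52 = 0.0728 per minute.
Over the interval, μ = 0.0728 × 60 = 4.368 (an hour = 60 minutes).
P(N ≥ 6) = 1 − P(N ≤ 5) ≈ 0.2747.

0.2747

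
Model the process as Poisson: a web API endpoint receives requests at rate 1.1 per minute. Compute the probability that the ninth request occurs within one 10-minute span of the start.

0.7680

Over the interval, μ = 1.1 × 10 = 11 (a 10-minute span = 10 minutes).
The ninth arrival falls in the interval iff at least 9 events occur there: P(S_9 ≤ t) = P(N ≥ 9) = 1 − P(N ≤ 8) ≈ 0.7680.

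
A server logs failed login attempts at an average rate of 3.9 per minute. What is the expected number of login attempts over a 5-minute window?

19.5

E[N] = λt = 3.9 × 5 = 19.5 (a 5-minute window = 5 minutes).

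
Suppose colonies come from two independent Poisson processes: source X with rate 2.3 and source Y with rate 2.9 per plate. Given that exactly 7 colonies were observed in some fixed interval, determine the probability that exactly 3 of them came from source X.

0.2930

Given the total, each event is independently from source X with probability p = λ_X/(λ_X+λ_Y) = 2.3/5.2 ≈ 0.4423.
So K ~ Binomial(7, 2.3/5.2): P(K = 3) = C(7,3) · (2.3/5.2)^3 · (2.9/5.2)^4 ≈ 0.2930.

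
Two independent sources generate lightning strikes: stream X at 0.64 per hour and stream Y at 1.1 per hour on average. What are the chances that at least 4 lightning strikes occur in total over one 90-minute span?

0.2662

Independent Poisson processes superpose: combined rate λ = 0.64 + 1.1 = 1.74 per hour.
Over the interval, μ = 1.74 × 1.5 = 2.61 (a 90-minute span = 1.5 hours).
P(N ≥ 4) = 1 − P(N ≤ 3) ≈ 0.2662.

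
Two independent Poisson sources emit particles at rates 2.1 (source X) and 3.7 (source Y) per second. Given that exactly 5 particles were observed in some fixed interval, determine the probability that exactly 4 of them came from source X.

0.0548

Given the total, each event is independently from source X with probability p = λ_X/(λ_X+λ_Y) = 2.1/5.8 ≈ 0.3621.
So K ~ Binomial(5, 2.1/5.8): P(K = 4) = C(5,4) · (2.1/5.8)^4 · (3.7/5.8)^1 ≈ 0.0548.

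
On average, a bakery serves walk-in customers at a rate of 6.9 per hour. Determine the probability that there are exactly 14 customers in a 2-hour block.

Over the interval, μ = 6.9 × 2 = 13.8 (a 2-hour block = 2 hours).
P(N = 14) = e^(−μ) μ^14/14! = e^(−13.8) · 13.8^14/87178291200 ≈ 0.1058.

0.1058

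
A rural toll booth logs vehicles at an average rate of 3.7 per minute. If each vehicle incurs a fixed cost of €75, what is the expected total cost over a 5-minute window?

€1387.5

E[N] = 3.7 × 5 = 18.5 (a 5-minute window = 5 minutes); E[cost] = 18.5 × €75 = €1387.5.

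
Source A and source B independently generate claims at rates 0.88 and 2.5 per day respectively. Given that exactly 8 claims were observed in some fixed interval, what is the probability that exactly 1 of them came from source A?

Given the total, each event is independently from source A with probability p = λ_A/(λ_A+λ_B) = 0.88/3.38 ≈ 0.2604.
So K ~ Binomial(8, 0.88/3.38): P(K = 1) = C(8,1) · (0.88/3.38)^1 · (2.5/3.38)^7 ≈ 0.2522.

0.2522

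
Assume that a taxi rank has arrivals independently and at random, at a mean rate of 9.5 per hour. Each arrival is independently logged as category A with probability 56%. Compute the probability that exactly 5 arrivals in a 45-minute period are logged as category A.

0.1559

Thinning: the arrivals that are logged as category A themselves form a Poisson process with rate 0.56 × 9.5 = 5.32 per hour.
Over the interval, μ = 5.32 × 0.75 = 3.99 (a 45-minute period = 0.75 hours).
P(N = 5) = e^(−3.99) · 3.99^5/5! ≈ 0.1559.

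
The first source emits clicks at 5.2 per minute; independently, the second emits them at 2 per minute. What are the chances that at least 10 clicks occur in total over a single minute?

Independent Poisson processes superpose: combined rate λ = 5.2 + 2 = 7.2 per minute.
So μ = 7.2.
P(N ≥ 10) = 1 − P(N ≤ 9) ≈ 0.1904.

0.1904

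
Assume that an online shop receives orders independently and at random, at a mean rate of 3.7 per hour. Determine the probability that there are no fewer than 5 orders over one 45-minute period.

Over the interval, μ = 3.7 × 0.75 = 2.775 (a 45-minute period = 0.75 hours).
P(N ≥ 5) = 1 − P(N ≤ 4) = 1 − Σ_{j=0}^{4} e^(−μ) μ^j/j! ≈ 0.1485.

0.1485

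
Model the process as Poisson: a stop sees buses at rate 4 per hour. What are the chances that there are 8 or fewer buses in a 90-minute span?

0.8472

Over the interval, μ = 4 × 1.5 = 6 (a 90-minute span = 1.5 hours).
P(N ≤ 8) = Σ_{j=0}^{8} e^(−μ) μ^j/j! ≈ 0.8472.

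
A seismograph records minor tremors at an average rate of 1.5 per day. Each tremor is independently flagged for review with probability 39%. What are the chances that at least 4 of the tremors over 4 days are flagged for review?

0.2088

Thinning: the tremors that are flagged for review themselves form a Poisson process with rate 0.39 × 1.5 = 0.585 per day.
Over the interval, μ = 0.585 × 4 = 2.34 (4 days).
P(N ≥ 4) = 1 − P(N ≤ 3) ≈ 0.2088.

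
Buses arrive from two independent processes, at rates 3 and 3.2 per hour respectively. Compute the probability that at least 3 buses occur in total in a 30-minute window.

Independent Poisson processes superpose: combined rate λ = 3 + 3.2 = 6.2 per hour.
Over the interval, μ = 6.2 × 0.5 = 3.1 (a 30-minute window = 0.5 hours).
P(N ≥ 3) = 1 − P(N ≤ 2) ≈ 0.5988.

0.5988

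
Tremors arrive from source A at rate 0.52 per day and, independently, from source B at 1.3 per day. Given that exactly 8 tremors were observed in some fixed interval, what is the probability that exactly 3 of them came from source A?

0.2429

Given the total, each event is independently from source A with probability p = λ_A/(λ_A+λ_B) = 0.52/1.82 ≈ 0.2857.
So K ~ Binomial(8, 0.52/1.82): P(K = 3) = C(8,3) · (0.52/1.82)^3 · (1.3/1.82)^5 ≈ 0.2429.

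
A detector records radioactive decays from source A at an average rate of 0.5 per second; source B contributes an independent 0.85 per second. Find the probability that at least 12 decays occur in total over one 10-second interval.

Independent Poisson processes superpose: combined rate λ = 0.5 + 0.85 = 1.35 per second.
Over the interval, μ = 1.35 × 10 = 13.5 (a 10-second interval = 10 seconds).
P(N ≥ 12) = 1 − P(N ≤ 11) ≈ 0.6955.

0.6955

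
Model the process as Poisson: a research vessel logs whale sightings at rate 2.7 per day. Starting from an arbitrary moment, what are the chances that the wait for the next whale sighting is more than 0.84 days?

The wait for the next event is exponential with rate λ = 2.7 per day.
P(T > 0.84) = e^(−λt) = e^(−2.7 × 0.84) = e^(−2.268) ≈ 0.1035.

0.1035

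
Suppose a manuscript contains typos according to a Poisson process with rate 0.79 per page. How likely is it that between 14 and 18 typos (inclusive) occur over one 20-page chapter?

0.4676

Over the interval, μ = 0.79 × 20 = 15.8 (a 20-page chapter = 20 pages).
P(14 ≤ N ≤ 18) = Σ_{j=14}^{18} e^(−15.8) · 15.8^j/j! ≈ 0.4676.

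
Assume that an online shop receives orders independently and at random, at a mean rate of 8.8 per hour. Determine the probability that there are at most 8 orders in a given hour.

With mean μ = 8.8 per hour,
P(N ≤ 8) = Σ_{j=0}^{8} e^(−μ) μ^j/j! ≈ 0.4823.

0.4823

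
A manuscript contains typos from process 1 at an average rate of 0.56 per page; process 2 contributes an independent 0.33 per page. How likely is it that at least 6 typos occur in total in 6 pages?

0.4435

Independent Poisson processes superpose: combined rate λ = 0.56 + 0.33 = 0.89 per page.
Over the interval, μ = 0.89 × 6 = 5.34 (6 pages).
P(N ≥ 6) = 1 − P(N ≤ 5) ≈ 0.4435.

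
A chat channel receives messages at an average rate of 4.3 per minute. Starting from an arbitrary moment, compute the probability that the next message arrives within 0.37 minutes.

0.7963

Inter-arrival times are exponential with rate λ = 4.3 per minute.
P(T ≤ 0.37) = 1 − e^(−λt) = 1 − e^(−4.3 × 0.37) = 1 − e^(−1.591) ≈ 0.7963.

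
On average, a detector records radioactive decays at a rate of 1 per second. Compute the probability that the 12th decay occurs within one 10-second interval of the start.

Over the interval, μ = 1 × 10 = 10 (a 10-second interval = 10 seconds).
The 12th arrival falls in the interval iff at least 12 events occur there: P(S_12 ≤ t) = P(N ≥ 12) = 1 − P(N ≤ 11) ≈ 0.3032.

0.3032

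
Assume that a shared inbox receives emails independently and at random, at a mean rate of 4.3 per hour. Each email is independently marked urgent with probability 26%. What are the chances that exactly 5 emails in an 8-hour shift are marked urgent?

Thinning: the emails that are marked urgent themselves form a Poisson process with rate 0.26 × 4.3 = 1.118 per hour.
Over the interval, μ = 1.118 × 8 = 8.944 (an 8-hour shift = 8 hours).
P(N = 5) = e^(−8.944) · 8.944^5/5! ≈ 0.0623.

0.0623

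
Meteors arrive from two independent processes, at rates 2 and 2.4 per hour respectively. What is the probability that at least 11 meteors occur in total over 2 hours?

Independent Poisson processes superpose: combined rate λ = 2 + 2.4 = 4.4 per hour.
Over the interval, μ = 4.4 × 2 = 8.8 (2 hours).
P(N ≥ 11) = 1 − P(N ≤ 10) ≈ 0.2706.

0.2706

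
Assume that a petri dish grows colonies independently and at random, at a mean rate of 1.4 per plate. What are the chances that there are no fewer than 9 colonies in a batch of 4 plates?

0.1143

Over the interval, μ = 1.4 × 4 = 5.6 (a batch of 4 plates = 4 plates).
P(N ≥ 9) = 1 − P(N ≤ 8) = 1 − Σ_{j=0}^{8} e^(−μ) μ^j/j! ≈ 0.1143.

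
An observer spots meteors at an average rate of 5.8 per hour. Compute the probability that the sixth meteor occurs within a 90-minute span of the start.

Over the interval, μ = 5.8 × 1.5 = 8.7 (a 90-minute span = 1.5 hours).
The sixth arrival falls in the interval iff at least 6 events occur there: P(S_6 ≤ t) = P(N ≥ 6) = 1 − P(N ≤ 5) ≈ 0.8648.

0.8648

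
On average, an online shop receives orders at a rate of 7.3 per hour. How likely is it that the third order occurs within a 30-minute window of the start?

Over the interval, μ = 7.3 × 0.5 = 3.65 (a 30-minute window = 0.5 hours).
The third arrival falls in the interval iff at least 3 events occur there: P(S_3 ≤ t) = P(N ≥ 3) = 1 − P(N ≤ 2) ≈ 0.7060.

0.7060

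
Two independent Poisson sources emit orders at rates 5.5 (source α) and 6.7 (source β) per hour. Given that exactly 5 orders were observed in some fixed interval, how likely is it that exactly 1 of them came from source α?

Given the total, each event is independently from source α with probability p = λ_α/(λ_α+λ_β) = 5.5/12.2 ≈ 0.4508.
So K ~ Binomial(5, 5.5/12.2): P(K = 1) = C(5,1) · (5.5/12.2)^1 · (6.7/12.2)^4 ≈ 0.2050.

0.2050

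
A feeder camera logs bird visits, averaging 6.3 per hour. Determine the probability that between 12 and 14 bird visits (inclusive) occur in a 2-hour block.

0.3203

Over the interval, μ = 6.3 × 2 = 12.6 (a 2-hour block = 2 hours).
P(12 ≤ N ≤ 14) = Σ_{j=12}^{14} e^(−12.6) · 12.6^j/j! ≈ 0.3203.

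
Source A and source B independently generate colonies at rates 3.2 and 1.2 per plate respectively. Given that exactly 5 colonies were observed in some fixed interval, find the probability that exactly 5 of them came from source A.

0.2035

Given the total, each event is independently from source A with probability p = λ_A/(λ_A+λ_B) = 3.2/4.4 ≈ 0.7273.
So K ~ Binomial(5, 3.2/4.4): P(K = 5) = C(5,5) · (3.2/4.4)^5 · (1.2/4.4)^0 ≈ 0.2035.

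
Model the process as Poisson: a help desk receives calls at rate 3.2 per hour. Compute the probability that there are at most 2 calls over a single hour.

0.3799

With mean μ = 3.2 per hour,
P(N ≤ 2) = Σ_{j=0}^{2} e^(−μ) μ^j/j! ≈ 0.3799.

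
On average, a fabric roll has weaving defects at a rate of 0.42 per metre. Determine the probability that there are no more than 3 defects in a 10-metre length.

0.3954

Over the interval, μ = 0.42 × 10 = 4.2 (a 10-metre length = 10 metres).
P(N ≤ 3) = Σ_{j=0}^{3} e^(−μ) μ^j/j! ≈ 0.3954.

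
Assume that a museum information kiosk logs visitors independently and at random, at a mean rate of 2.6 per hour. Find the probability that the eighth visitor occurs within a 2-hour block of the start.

0.1551

Over the interval, μ = 2.6 × 2 = 5.2 (a 2-hour block = 2 hours).
The eighth arrival falls in the interval iff at least 8 events occur there: P(S_8 ≤ t) = P(N ≥ 8) = 1 − P(N ≤ 7) ≈ 0.1551.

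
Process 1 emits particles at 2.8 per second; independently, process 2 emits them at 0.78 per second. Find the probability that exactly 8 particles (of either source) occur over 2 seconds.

Independent Poisson processes superpose: combined rate λ = 2.8 + 0.78 = 3.58 per second.
Over the interval, μ = 3.58 × 2 = 7.16 (2 seconds).
P(N = 8) = e^(−7.16) · 7.16^8/8! ≈ 0.1331.

0.1331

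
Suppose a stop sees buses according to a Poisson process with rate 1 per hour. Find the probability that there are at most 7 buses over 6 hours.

0.7440

Over the interval, μ = 1 × 6 = 6 (6 hours).
P(N ≤ 7) = Σ_{j=0}^{7} e^(−μ) μ^j/j! ≈ 0.7440.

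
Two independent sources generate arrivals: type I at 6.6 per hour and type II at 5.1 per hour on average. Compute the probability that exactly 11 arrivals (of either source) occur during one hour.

0.1169

Independent Poisson processes superpose: combined rate λ = 6.6 + 5.1 = 11.7 per hour.
So μ = 11.7.
P(N = 11) = e^(−11.7) · 11.7^11/11! ≈ 0.1169.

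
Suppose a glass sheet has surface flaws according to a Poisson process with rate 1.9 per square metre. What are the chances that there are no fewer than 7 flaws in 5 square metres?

Over the interval, μ = 1.9 × 5 = 9.5 (5 square metres).
P(N ≥ 7) = 1 − P(N ≤ 6) = 1 − Σ_{j=0}^{6} e^(−μ) μ^j/j! ≈ 0.8351.

0.8351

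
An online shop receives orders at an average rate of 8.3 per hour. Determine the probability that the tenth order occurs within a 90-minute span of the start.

Over the interval, μ = 8.3 × 1.5 = 12.45 (a 90-minute span = 1.5 hours).
The tenth arrival falls in the interval iff at least 10 events occur there: P(S_10 ≤ t) = P(N ≥ 10) = 1 − P(N ≤ 9) ≈ 0.7947.

0.7947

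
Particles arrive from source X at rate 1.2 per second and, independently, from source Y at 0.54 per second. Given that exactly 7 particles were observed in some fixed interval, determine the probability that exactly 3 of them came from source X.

Given the total, each event is independently from source X with probability p = λ_X/(λ_X+λ_Y) = 1.2/1.74 ≈ 0.6897.
So K ~ Binomial(7, 1.2/1.74): P(K = 3) = C(7,3) · (1.2/1.74)^3 · (0.54/1.74)^4 ≈ 0.1065.

0.1065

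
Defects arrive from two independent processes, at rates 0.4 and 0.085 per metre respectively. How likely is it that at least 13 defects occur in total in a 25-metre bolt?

0.4383

Independent Poisson processes superpose: combined rate λ = 0.4 + 0.085 = 0.485 per metre.
Over the interval, μ = 0.485 × 25 = 12.125 (a 25-metre bolt = 25 metres).
P(N ≥ 13) = 1 − P(N ≤ 12) ≈ 0.4383.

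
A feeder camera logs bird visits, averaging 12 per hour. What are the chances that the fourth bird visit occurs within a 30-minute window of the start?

0.8488

Over the interval, μ = 12 × 0.5 = 6 (a 30-minute window = 0.5 hours).
The fourth arrival falls in the interval iff at least 4 events occur there: P(S_4 ≤ t) = P(N ≥ 4) = 1 − P(N ≤ 3) ≈ 0.8488.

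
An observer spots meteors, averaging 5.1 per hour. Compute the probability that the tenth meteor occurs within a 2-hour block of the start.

0.5668

Over the interval, μ = 5.1 × 2 = 10.2 (a 2-hour block = 2 hours).
The tenth arrival falls in the interval iff at least 10 events occur there: P(S_10 ≤ t) = P(N ≥ 10) = 1 − P(N ≤ 9) ≈ 0.5668.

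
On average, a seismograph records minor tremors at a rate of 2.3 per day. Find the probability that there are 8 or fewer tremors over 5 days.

Over the interval, μ = 2.3 × 5 = 11.5 (5 days).
P(N ≤ 8) = Σ_{j=0}^{8} e^(−μ) μ^j/j! ≈ 0.1906.

0.1906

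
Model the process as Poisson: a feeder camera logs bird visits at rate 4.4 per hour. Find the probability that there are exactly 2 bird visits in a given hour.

With mean μ = 4.4 per hour,
P(N = 2) = e^(−μ) μ^2/2! = e^(−4.4) · 4.4^2/2 ≈ 0.1188.

0.1188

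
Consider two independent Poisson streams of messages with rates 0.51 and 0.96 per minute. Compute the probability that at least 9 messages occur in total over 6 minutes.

0.5204

Independent Poisson processes superpose: combined rate λ = 0.51 + 0.96 = 1.47 per minute.
Over the interval, μ = 1.47 × 6 = 8.82 (6 minutes).
P(N ≥ 9) = 1 − P(N ≤ 8) ≈ 0.5204.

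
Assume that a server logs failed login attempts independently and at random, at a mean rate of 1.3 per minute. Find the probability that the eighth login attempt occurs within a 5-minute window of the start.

Over the interval, μ = 1.3 × 5 = 6.5 (a 5-minute window = 5 minutes).
The eighth arrival falls in the interval iff at least 8 events occur there: P(S_8 ≤ t) = P(N ≥ 8) = 1 − P(N ≤ 7) ≈ 0.3272.

0.3272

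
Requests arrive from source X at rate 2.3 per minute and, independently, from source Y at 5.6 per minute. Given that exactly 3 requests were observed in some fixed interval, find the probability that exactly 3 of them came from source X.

Given the total, each event is independently from source X with probability p = λ_X/(λ_X+λ_Y) = 2.3/7.9 ≈ 0.2911.
So K ~ Binomial(3, 2.3/7.9): P(K = 3) = C(3,3) · (2.3/7.9)^3 · (5.6/7.9)^0 ≈ 0.0247.

0.0247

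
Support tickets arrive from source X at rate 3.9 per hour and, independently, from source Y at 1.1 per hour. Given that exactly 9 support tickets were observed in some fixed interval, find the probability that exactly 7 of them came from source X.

Given the total, each event is independently from source X with probability p = λ_X/(λ_X+λ_Y) = 3.9/5 = 0.7800.
So K ~ Binomial(9, 3.9/5): P(K = 7) = C(9,7) · (3.9/5)^7 · (1.1/5)^2 ≈ 0.3061.

0.3061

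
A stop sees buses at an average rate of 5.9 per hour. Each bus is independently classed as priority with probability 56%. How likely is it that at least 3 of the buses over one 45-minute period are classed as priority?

Thinning: the buses that are classed as priority themselves form a Poisson process with rate 0.56 × 5.9 = 3.304 per hour.
Over the interval, μ = 3.304 × 0.75 = 2.478 (a 45-minute period = 0.75 hours).
P(N ≥ 3) = 1 − P(N ≤ 2) ≈ 0.4505.

0.4505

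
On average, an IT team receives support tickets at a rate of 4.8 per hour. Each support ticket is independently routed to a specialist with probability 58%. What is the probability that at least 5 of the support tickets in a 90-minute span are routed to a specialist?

Thinning: the support tickets that are routed to a specialist themselves form a Poisson process with rate 0.58 × 4.8 = 2.784 per hour.
Over the interval, μ = 2.784 × 1.5 = 4.176 (a 90-minute span = 1.5 hours).
P(N ≥ 5) = 1 − P(N ≤ 4) ≈ 0.4055.

0.4055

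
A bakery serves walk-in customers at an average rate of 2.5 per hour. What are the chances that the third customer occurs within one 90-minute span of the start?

0.7229

Over the interval, μ = 2.5 × 1.5 = 3.75 (a 90-minute span = 1.5 hours).
The third arrival falls in the interval iff at least 3 events occur there: P(S_3 ≤ t) = P(N ≥ 3) = 1 − P(N ≤ 2) ≈ 0.7229.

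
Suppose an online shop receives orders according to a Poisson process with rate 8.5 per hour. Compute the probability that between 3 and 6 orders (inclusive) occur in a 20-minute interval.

0.5127

Over the interval, μ = 8.5 × 1/3 ≈ 2.83333 (a 20-minute interval = 1/3 hours).
P(3 ≤ N ≤ 6) = Σ_{j=3}^{6} e^(−2.83333) · 2.83333^j/j! ≈ 0.5127.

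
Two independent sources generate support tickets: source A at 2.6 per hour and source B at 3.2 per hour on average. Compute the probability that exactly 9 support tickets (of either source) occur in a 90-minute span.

Independent Poisson processes superpose: combined rate λ = 2.6 + 3.2 = 5.8 per hour.
Over the interval, μ = 5.8 × 1.5 = 8.7 (a 90-minute span = 1.5 hours).
P(N = 9) = e^(−8.7) · 8.7^9/9! ≈ 0.1311.

0.1311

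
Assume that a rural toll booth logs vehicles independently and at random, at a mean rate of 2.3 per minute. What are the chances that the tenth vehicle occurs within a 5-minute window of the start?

Over the interval, μ = 2.3 × 5 = 11.5 (a 5-minute window = 5 minutes).
The tenth arrival falls in the interval iff at least 10 events occur there: P(S_10 ≤ t) = P(N ≥ 10) = 1 − P(N ≤ 9) ≈ 0.7112.

0.7112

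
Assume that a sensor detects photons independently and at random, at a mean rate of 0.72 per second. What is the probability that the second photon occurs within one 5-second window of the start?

Over the interval, μ = 0.72 × 5 = 3.6 (a 5-second window = 5 seconds).
The second arrival falls in the interval iff at least 2 events occur there: P(S_2 ≤ t) = P(N ≥ 2) = 1 − P(N ≤ 1) ≈ 0.8743.

0.8743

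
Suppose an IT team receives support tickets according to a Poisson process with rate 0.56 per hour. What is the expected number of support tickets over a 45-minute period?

0.42

E[N] = λt = 0.56 × 0.75 = 0.42 (a 45-minute period = 0.75 hours).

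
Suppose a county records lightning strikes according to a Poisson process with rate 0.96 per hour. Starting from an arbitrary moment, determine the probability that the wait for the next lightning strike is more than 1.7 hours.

The wait for the next event is exponential with rate λ = 0.96 per hour.
P(T > 1.7) = e^(−λt) = e^(−0.96 × 1.7) = e^(−1.632) ≈ 0.1955.

0.1955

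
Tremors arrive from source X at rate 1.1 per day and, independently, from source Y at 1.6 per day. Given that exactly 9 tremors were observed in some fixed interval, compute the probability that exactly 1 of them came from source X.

Given the total, each event is independently from source X with probability p = λ_X/(λ_X+λ_Y) = 1.1/2.7 ≈ 0.4074.
So K ~ Binomial(9, 1.1/2.7): P(K = 1) = C(9,1) · (1.1/2.7)^1 · (1.6/2.7)^8 ≈ 0.0558.

0.0558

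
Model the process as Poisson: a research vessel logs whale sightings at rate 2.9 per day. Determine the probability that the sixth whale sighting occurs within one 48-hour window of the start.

Over the interval, μ = 2.9 × 2 = 5.8 (a 48-hour window = 2 days).
The sixth arrival falls in the interval iff at least 6 events occur there: P(S_6 ≤ t) = P(N ≥ 6) = 1 − P(N ≤ 5) ≈ 0.5217.

0.5217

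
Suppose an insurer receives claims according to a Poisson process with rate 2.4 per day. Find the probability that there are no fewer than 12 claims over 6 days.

0.7723

Over the interval, μ = 2.4 × 6 = 14.4 (6 days).
P(N ≥ 12) = 1 − P(N ≤ 11) = 1 − Σ_{j=0}^{11} e^(−μ) μ^j/j! ≈ 0.7723.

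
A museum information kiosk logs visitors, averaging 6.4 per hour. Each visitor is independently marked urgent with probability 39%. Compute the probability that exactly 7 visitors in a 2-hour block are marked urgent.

Thinning: the visitors that are marked urgent themselves form a Poisson process with rate 0.39 × 6.4 = 2.496 per hour.
Over the interval, μ = 2.496 × 2 = 4.992 (a 2-hour block = 2 hours).
P(N = 7) = e^(−4.992) · 4.992^7/7! ≈ 0.1041.

0.1041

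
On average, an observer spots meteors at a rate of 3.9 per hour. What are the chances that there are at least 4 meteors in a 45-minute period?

0.3360

Over the interval, μ = 3.9 × 0.75 = 2.925 (a 45-minute period = 0.75 hours).
P(N ≥ 4) = 1 − P(N ≤ 3) = 1 − Σ_{j=0}^{3} e^(−μ) μ^j/j! ≈ 0.3360.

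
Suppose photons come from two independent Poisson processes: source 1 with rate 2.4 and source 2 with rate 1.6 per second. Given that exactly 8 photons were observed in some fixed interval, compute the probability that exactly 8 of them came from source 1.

Given the total, each event is independently from source 1 with probability p = λ_1/(λ_1+λ_2) = 2.4/4 = 0.6000.
So K ~ Binomial(8, 2.4/4): P(K = 8) = C(8,8) · (2.4/4)^8 · (1.6/4)^0 ≈ 0.0168.

0.0168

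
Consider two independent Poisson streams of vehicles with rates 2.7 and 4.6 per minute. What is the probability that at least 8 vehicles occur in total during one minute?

0.4459

Independent Poisson processes superpose: combined rate λ = 2.7 + 4.6 = 7.3 per minute.
So μ = 7.3.
P(N ≥ 8) = 1 − P(N ≤ 7) ≈ 0.4459.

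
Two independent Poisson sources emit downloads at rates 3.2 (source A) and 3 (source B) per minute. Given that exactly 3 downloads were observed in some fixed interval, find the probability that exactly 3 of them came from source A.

0.1375

Given the total, each event is independently from source A with probability p = λ_A/(λ_A+λ_B) = 3.2/6.2 ≈ 0.5161.
So K ~ Binomial(3, 3.2/6.2): P(K = 3) = C(3,3) · (3.2/6.2)^3 · (3/6.2)^0 ≈ 0.1375.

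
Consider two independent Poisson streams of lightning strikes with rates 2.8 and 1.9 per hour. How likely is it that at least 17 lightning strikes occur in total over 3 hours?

Independent Poisson processes superpose: combined rate λ = 2.8 + 1.9 = 4.7 per hour.
Over the interval, μ = 4.7 × 3 = 14.1 (3 hours).
P(N ≥ 17) = 1 − P(N ≤ 16) ≈ 0.2528.

0.2528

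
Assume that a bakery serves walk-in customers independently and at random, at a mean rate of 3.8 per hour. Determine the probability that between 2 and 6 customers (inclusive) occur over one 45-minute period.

Over the interval, μ = 3.8 × 0.75 = 2.85 (a 45-minute period = 0.75 hours).
P(2 ≤ N ≤ 6) = Σ_{j=2}^{6} e^(−2.85) · 2.85^j/j! ≈ 0.7508.

0.7508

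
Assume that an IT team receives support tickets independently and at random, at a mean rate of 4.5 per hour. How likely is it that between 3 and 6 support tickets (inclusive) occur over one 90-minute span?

0.4518

Over the interval, μ = 4.5 × 1.5 = 6.75 (a 90-minute span = 1.5 hours).
P(3 ≤ N ≤ 6) = Σ_{j=3}^{6} e^(−6.75) · 6.75^j/j! ≈ 0.4518.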